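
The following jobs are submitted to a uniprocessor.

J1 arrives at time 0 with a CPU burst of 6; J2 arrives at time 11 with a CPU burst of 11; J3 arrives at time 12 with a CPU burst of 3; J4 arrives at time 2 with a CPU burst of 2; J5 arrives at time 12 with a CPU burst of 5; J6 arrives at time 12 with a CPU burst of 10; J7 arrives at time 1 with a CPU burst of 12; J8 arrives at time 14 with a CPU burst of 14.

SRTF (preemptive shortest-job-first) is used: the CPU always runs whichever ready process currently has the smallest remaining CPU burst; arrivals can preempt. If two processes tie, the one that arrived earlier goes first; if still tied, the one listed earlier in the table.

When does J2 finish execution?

Schedule: | J1 0-2 | J4 2-4 | J1 4-8 | J7 8-12 | J3 12-15 | J5 15-20 | J7 20-28 | J6 28-38 | J2 38-49 | J8 49-63 |
Completion: J1=8  J2=49  J3=15  J4=4  J5=20  J6=38  J7=28  J8=63
Turnaround (C−A): J1=8  J2=38  J3=3  J4=2  J5=8  J6=26  J7=27  J8=49

49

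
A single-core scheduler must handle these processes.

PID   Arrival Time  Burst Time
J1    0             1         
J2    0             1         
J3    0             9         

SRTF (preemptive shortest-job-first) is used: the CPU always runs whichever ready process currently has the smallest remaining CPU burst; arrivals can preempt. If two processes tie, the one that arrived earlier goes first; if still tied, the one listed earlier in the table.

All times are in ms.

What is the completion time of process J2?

Timeline: | J1 0-1 | J2 1-2 | J3 2-11 |
Completion: J1=1  J2=2  J3=11

2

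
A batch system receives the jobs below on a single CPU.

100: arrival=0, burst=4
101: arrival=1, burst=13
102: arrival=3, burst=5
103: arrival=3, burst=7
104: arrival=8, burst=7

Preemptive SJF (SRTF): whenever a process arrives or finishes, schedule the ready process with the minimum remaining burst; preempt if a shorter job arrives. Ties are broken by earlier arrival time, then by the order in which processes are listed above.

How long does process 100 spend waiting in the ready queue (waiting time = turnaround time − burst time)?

0

Timeline: | 100 0-4 | 102 4-9 | 103 9-16 | 104 16-23 | 101 23-36 |
Completion: 100=4  101=36  102=9  103=16  104=23
Turnaround (C−A): 100=4  101=35  102=6  103=13  104=15
Waiting(100) = turnaround − burst = 4 − 4 = 0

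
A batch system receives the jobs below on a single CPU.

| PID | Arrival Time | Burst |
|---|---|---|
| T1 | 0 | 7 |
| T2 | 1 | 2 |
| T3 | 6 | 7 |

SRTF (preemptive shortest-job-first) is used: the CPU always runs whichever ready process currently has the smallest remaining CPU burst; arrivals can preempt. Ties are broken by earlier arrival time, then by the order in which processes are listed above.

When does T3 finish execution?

Schedule: | T1 0-1 | T2 1-3 | T1 3-9 | T3 9-16 |
Completion: T1=9  T2=3  T3=16

16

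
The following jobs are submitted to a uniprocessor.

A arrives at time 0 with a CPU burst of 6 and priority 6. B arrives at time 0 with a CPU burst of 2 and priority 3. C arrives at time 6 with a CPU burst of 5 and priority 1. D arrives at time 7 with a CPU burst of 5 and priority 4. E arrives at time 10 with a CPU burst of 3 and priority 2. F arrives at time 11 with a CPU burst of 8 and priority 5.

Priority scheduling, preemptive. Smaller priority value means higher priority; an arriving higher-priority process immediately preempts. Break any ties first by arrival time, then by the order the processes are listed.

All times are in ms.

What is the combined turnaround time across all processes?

Timeline: | B 0-2 | A 2-6 | C 6-11 | E 11-14 | D 14-19 | F 19-27 | A 27-29 |
Completion: A=29  B=2  C=11  D=19  E=14  F=27
Turnaround (C−A): A=29  B=2  C=5  D=12  E=4  F=16
Turnaround = completion − arrival: A=29, B=2, C=5, D=12, E=4, F=16
Total turnaround = 29 + 2 + 5 + 12 + 4 + 16 = 68

68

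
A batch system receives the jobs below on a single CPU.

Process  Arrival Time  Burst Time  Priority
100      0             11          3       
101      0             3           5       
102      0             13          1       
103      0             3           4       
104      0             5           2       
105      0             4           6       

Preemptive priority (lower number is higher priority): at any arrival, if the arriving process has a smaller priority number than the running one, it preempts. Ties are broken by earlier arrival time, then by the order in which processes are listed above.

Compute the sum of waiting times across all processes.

127

Gantt: | 102 0-13 | 104 13-18 | 100 18-29 | 103 29-32 | 101 32-35 | 105 35-39 |
Completion: 100=29  101=35  102=13  103=32  104=18  105=39
Turnaround (C−A): 100=29  101=35  102=13  103=32  104=18  105=39
Waiting = turnaround − burst: 100=18, 101=32, 102=0, 103=29, 104=13, 105=35
Total waiting = 18 + 32 + 0 + 29 + 13 + 35 = 127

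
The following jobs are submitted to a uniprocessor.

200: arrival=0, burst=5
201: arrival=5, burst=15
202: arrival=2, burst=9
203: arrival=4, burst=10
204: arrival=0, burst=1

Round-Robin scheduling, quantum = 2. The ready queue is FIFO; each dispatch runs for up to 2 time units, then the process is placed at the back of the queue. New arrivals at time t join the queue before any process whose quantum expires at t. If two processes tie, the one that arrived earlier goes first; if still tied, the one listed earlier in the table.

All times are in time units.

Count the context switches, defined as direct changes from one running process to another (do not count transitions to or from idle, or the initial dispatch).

Schedule: | 200 0-2 | 204 2-3 | 202 3-5 | 200 5-7 | 203 7-9 | 201 9-11 | 202 11-13 | 200 13-14 | 203 14-16 | 201 16-18 | 202 18-20 | 203 20-22 | 201 22-24 | 202 24-26 | 203 26-28 | 201 28-30 | 202 30-31 | 203 31-33 | 201 33-40 |
Completion: 200=14  201=40  202=31  203=33  204=3

18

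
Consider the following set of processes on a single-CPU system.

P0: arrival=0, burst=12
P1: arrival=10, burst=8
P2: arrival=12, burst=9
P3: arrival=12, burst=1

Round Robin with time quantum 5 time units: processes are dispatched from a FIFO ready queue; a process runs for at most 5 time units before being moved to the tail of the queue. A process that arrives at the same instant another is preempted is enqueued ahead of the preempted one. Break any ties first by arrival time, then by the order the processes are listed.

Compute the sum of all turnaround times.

62

Schedule: | P0 0-10 | P1 10-15 | P0 15-17 | P2 17-22 | P3 22-23 | P1 23-26 | P2 26-30 |
Completion: P0=17  P1=26  P2=30  P3=23
Turnaround = completion − arrival: P0=17, P1=16, P2=18, P3=11
Total turnaround = 17 + 16 + 18 + 11 = 62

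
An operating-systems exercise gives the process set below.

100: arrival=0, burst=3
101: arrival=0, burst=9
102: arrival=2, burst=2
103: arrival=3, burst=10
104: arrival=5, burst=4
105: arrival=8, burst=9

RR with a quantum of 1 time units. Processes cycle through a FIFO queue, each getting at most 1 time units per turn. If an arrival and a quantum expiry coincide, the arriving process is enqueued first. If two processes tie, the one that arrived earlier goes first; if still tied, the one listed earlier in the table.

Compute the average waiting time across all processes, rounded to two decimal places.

14.17

Gantt: | 100 0-1 | 101 1-2 | 100 2-3 | 102 3-4 | 101 4-5 | 103 5-6 | 100 6-7 | 102 7-8 | 104 8-9 | 101 9-10 | 103 10-11 | 105 11-12 | 104 12-13 | 101 13-14 | 103 14-15 | 105 15-16 | 104 16-17 | 101 17-18 | 103 18-19 | 105 19-20 | 104 20-21 | 101 21-22 | 103 22-23 | 105 23-24 | 101 24-25 | 103 25-26 | 105 26-27 | 101 27-28 | 103 28-29 | 105 29-30 | 101 30-31 | 103 31-32 | 105 32-33 | 103 33-34 | 105 34-35 | 103 35-36 | 105 36-37 |
Completion: 100=7  101=31  102=8  103=36  104=21  105=37
Turnaround (C−A): 100=7  101=31  102=6  103=33  104=16  105=29
Waiting times: 100=4, 101=22, 102=4, 103=23, 104=12, 105=20
Average waiting = (4+22+4+23+12+20) / 6 = 85/6 = 14.17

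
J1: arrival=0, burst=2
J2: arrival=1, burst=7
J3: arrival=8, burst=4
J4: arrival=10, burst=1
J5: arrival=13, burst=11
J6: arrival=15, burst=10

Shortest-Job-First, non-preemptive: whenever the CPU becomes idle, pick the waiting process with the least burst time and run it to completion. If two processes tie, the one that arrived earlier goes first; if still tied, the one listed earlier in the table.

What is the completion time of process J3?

13

Timeline: | J1 0-2 | J2 2-9 | J3 9-13 | J4 13-14 | J5 14-25 | J6 25-35 |
Completion: J1=2  J2=9  J3=13  J4=14  J5=25  J6=35
Turnaround (C−A): J1=2  J2=8  J3=5  J4=4  J5=12  J6=20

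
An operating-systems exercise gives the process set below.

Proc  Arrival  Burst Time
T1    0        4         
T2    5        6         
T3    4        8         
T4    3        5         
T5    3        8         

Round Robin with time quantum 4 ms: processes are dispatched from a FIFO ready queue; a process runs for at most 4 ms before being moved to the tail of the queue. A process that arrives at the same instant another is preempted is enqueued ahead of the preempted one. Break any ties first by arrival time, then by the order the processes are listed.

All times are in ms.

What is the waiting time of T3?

Gantt: | T1 0-4 | T4 4-8 | T5 8-12 | T3 12-16 | T2 16-20 | T4 20-21 | T5 21-25 | T3 25-29 | T2 29-31 |
Completion: T1=4  T2=31  T3=29  T4=21  T5=25
Waiting(T3) = turnaround − burst = 25 − 8 = 17

17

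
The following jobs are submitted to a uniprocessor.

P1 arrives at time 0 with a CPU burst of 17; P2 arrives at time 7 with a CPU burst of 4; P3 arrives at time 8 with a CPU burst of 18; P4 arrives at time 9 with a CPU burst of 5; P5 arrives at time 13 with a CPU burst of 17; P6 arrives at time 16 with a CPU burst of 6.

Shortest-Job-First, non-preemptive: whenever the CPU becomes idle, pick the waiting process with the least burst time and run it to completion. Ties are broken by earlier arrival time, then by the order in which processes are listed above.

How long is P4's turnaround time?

Timeline: | P1 0-17 | P2 17-21 | P4 21-26 | P6 26-32 | P5 32-49 | P3 49-67 |
Completion: P1=17  P2=21  P3=67  P4=26  P5=49  P6=32
Turnaround(P4) = completion − arrival = 26 − 9 = 17

17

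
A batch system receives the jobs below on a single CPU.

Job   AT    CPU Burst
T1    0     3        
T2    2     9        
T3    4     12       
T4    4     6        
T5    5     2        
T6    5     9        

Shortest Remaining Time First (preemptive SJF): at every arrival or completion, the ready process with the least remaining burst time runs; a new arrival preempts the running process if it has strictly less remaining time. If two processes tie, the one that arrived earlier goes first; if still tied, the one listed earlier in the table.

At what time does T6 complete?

29

Timeline: | T1 0-3 | T2 3-4 | T4 4-5 | T5 5-7 | T4 7-12 | T2 12-20 | T6 20-29 | T3 29-41 |
Completion: T1=3  T2=20  T3=41  T4=12  T5=7  T6=29
Turnaround (C−A): T1=3  T2=18  T3=37  T4=8  T5=2  T6=24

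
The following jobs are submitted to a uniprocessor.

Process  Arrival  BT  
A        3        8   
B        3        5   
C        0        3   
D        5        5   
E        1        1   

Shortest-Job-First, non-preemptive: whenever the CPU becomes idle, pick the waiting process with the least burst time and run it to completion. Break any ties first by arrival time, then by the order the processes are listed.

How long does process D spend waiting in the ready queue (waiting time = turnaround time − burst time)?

4

Schedule: | C 0-3 | E 3-4 | B 4-9 | D 9-14 | A 14-22 |
Completion: A=22  B=9  C=3  D=14  E=4
Waiting(D) = turnaround − burst = 9 − 5 = 4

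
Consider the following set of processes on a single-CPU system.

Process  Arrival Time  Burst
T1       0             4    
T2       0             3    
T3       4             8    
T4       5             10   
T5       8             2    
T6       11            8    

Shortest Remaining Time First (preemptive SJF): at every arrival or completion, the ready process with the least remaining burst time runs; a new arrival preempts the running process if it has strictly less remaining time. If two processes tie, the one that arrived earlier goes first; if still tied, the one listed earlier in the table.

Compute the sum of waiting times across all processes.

34

Gantt: | T2 0-3 | T1 3-7 | T3 7-8 | T5 8-10 | T3 10-17 | T6 17-25 | T4 25-35 |
Completion: T1=7  T2=3  T3=17  T4=35  T5=10  T6=25
Waiting = turnaround − burst: T1=3, T2=0, T3=5, T4=20, T5=0, T6=6
Total waiting = 3 + 0 + 5 + 20 + 0 + 6 = 34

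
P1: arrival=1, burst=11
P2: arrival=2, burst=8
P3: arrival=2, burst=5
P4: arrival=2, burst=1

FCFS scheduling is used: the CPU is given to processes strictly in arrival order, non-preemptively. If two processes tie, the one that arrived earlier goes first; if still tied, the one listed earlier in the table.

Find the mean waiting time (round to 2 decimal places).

12.75

Gantt: | idle 0-1 | P1 1-12 | P2 12-20 | P3 20-25 | P4 25-26 |
Completion: P1=12  P2=20  P3=25  P4=26
Waiting times: P1=0, P2=10, P3=18, P4=23
Average waiting = (0+10+18+23) / 4 = 51/4 = 12.75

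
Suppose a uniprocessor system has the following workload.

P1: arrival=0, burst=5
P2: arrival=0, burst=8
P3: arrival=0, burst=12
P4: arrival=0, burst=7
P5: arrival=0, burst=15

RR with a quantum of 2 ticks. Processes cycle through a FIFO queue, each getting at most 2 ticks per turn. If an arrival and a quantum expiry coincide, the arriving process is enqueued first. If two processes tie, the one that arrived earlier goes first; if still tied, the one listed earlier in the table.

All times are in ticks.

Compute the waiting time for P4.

27

Gantt: | P1 0-2 | P2 2-4 | P3 4-6 | P4 6-8 | P5 8-10 | P1 10-12 | P2 12-14 | P3 14-16 | P4 16-18 | P5 18-20 | P1 20-21 | P2 21-23 | P3 23-25 | P4 25-27 | P5 27-29 | P2 29-31 | P3 31-33 | P4 33-34 | P5 34-36 | P3 36-38 | P5 38-40 | P3 40-42 | P5 42-47 |
Completion: P1=21  P2=31  P3=42  P4=34  P5=47
Turnaround (C−A): P1=21  P2=31  P3=42  P4=34  P5=47
Waiting(P4) = turnaround − burst = 34 − 7 = 27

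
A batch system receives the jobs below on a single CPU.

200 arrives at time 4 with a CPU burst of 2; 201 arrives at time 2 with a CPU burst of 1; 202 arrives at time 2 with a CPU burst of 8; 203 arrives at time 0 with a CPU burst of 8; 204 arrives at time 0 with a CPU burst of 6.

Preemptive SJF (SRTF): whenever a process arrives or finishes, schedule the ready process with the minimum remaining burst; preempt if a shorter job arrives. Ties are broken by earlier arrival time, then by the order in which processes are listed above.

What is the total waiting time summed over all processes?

27

Schedule: | 204 0-2 | 201 2-3 | 204 3-4 | 200 4-6 | 204 6-9 | 203 9-17 | 202 17-25 |
Completion: 200=6  201=3  202=25  203=17  204=9
Turnaround (C−A): 200=2  201=1  202=23  203=17  204=9
Waiting = turnaround − burst: 200=0, 201=0, 202=15, 203=9, 204=3
Total waiting = 0 + 0 + 15 + 9 + 3 = 27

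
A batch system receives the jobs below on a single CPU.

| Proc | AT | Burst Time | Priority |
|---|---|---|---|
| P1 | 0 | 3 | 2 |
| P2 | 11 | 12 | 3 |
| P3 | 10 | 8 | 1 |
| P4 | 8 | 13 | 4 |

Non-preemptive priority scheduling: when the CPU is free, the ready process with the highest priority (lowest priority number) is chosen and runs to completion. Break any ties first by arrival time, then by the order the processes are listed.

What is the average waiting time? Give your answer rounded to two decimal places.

Gantt: | P1 0-3 | idle 3-8 | P4 8-21 | P3 21-29 | P2 29-41 |
Completion: P1=3  P2=41  P3=29  P4=21
Waiting times: P1=0, P2=18, P3=11, P4=0
Average waiting = (0+18+11+0) / 4 = 29/4 = 7.25

7.25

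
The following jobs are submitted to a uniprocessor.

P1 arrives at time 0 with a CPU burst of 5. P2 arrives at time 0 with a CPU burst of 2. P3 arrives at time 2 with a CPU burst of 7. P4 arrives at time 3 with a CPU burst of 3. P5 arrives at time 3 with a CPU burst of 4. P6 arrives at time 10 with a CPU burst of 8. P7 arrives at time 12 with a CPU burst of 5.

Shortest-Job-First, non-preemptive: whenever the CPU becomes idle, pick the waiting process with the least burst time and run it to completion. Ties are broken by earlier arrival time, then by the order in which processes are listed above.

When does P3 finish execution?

Schedule: | P2 0-2 | P1 2-7 | P4 7-10 | P5 10-14 | P7 14-19 | P3 19-26 | P6 26-34 |
Completion: P1=7  P2=2  P3=26  P4=10  P5=14  P6=34  P7=19

26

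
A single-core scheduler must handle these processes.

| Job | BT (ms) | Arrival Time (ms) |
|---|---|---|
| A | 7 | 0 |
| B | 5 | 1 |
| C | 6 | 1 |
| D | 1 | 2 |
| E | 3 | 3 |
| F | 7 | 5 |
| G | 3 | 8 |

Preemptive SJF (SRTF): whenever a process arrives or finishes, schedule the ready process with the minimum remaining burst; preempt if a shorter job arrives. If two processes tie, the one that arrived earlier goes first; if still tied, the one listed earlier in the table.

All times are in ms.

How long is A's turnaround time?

19

Gantt: | A 0-1 | B 1-2 | D 2-3 | E 3-6 | B 6-10 | G 10-13 | A 13-19 | C 19-25 | F 25-32 |
Completion: A=19  B=10  C=25  D=3  E=6  F=32  G=13
Turnaround(A) = completion − arrival = 19 − 0 = 19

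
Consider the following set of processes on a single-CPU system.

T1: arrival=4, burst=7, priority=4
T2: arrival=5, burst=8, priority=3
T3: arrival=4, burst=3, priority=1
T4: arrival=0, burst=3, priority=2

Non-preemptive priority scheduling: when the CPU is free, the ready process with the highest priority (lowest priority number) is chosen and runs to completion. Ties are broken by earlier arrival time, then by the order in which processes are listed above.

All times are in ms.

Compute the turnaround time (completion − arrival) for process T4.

Timeline: | T4 0-3 | idle 3-4 | T3 4-7 | T2 7-15 | T1 15-22 |
Completion: T1=22  T2=15  T3=7  T4=3
Turnaround (C−A): T1=18  T2=10  T3=3  T4=3
Turnaround(T4) = completion − arrival = 3 − 0 = 3

3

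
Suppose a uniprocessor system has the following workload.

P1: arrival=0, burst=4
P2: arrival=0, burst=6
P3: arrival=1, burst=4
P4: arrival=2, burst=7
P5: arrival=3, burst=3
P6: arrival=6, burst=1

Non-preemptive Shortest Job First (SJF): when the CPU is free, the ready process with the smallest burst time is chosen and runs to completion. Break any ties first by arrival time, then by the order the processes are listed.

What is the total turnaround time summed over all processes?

62

Schedule: | P1 0-4 | P5 4-7 | P6 7-8 | P3 8-12 | P2 12-18 | P4 18-25 |
Completion: P1=4  P2=18  P3=12  P4=25  P5=7  P6=8
Turnaround (C−A): P1=4  P2=18  P3=11  P4=23  P5=4  P6=2
Turnaround = completion − arrival: P1=4, P2=18, P3=11, P4=23, P5=4, P6=2
Total turnaround = 4 + 18 + 11 + 23 + 4 + 2 = 62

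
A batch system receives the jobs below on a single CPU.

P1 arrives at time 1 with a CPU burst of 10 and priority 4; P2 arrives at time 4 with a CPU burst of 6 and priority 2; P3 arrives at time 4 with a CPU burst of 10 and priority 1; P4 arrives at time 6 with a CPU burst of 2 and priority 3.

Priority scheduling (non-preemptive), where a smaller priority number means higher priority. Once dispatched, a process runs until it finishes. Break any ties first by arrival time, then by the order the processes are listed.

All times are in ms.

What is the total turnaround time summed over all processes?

Gantt: | idle 0-1 | P1 1-11 | P3 11-21 | P2 21-27 | P4 27-29 |
Completion: P1=11  P2=27  P3=21  P4=29
Turnaround = completion − arrival: P1=10, P2=23, P3=17, P4=23
Total turnaround = 10 + 23 + 17 + 23 = 73

73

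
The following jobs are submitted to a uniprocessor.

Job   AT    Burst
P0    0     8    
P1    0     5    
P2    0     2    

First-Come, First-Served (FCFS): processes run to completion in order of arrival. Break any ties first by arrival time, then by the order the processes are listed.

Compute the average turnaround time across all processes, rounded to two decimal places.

12.00

Gantt: | P0 0-8 | P1 8-13 | P2 13-15 |
Completion: P0=8  P1=13  P2=15
Turnaround (C−A): P0=8  P1=13  P2=15
Turnaround times: P0=8, P1=13, P2=15
Average turnaround = (8+13+15) / 3 = 36/3 = 12.00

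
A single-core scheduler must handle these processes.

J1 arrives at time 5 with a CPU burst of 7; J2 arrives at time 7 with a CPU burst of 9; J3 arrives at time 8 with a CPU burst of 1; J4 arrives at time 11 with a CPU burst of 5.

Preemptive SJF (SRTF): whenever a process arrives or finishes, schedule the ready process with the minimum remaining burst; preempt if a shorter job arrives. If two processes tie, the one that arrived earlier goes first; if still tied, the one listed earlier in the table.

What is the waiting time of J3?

Gantt: | idle 0-5 | J1 5-8 | J3 8-9 | J1 9-13 | J4 13-18 | J2 18-27 |
Completion: J1=13  J2=27  J3=9  J4=18
Waiting(J3) = turnaround − burst = 1 − 1 = 0

0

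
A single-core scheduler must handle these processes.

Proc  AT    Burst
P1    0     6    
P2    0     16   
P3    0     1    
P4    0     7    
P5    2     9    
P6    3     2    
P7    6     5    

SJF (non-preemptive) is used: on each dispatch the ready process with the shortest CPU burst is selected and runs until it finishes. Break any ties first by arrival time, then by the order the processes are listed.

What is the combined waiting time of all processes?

Timeline: | P3 0-1 | P1 1-7 | P6 7-9 | P7 9-14 | P4 14-21 | P5 21-30 | P2 30-46 |
Completion: P1=7  P2=46  P3=1  P4=21  P5=30  P6=9  P7=14
Turnaround (C−A): P1=7  P2=46  P3=1  P4=21  P5=28  P6=6  P7=8
Waiting = turnaround − burst: P1=1, P2=30, P3=0, P4=14, P5=19, P6=4, P7=3
Total waiting = 1 + 30 + 0 + 14 + 19 + 4 + 3 = 71

71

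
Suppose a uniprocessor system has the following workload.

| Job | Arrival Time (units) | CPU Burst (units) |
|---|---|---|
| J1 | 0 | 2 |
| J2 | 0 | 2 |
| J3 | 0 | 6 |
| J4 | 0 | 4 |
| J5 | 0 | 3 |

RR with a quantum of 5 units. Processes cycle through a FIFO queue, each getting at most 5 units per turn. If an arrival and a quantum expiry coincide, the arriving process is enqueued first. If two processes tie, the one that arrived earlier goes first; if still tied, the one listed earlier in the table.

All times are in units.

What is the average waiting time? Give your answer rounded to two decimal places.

7.00

Schedule: | J1 0-2 | J2 2-4 | J3 4-9 | J4 9-13 | J5 13-16 | J3 16-17 |
Completion: J1=2  J2=4  J3=17  J4=13  J5=16
Turnaround (C−A): J1=2  J2=4  J3=17  J4=13  J5=16
Waiting times: J1=0, J2=2, J3=11, J4=9, J5=13
Average waiting = (0+2+11+9+13) / 5 = 35/5 = 7.00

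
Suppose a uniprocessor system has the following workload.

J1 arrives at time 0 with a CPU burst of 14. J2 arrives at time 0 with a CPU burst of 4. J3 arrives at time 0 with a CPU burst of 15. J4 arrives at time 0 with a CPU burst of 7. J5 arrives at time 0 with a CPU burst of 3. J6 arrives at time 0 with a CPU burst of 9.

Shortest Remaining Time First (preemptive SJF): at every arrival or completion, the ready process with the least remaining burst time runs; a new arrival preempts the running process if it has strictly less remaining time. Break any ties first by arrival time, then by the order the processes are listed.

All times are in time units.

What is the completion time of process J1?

Schedule: | J5 0-3 | J2 3-7 | J4 7-14 | J6 14-23 | J1 23-37 | J3 37-52 |
Completion: J1=37  J2=7  J3=52  J4=14  J5=3  J6=23
Turnaround (C−A): J1=37  J2=7  J3=52  J4=14  J5=3  J6=23

37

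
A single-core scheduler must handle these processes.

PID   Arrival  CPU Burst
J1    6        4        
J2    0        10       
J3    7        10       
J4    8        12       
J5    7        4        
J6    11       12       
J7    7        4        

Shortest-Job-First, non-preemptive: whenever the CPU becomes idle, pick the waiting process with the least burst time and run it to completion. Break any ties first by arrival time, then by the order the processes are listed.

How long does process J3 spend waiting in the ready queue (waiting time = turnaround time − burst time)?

Schedule: | J2 0-10 | J1 10-14 | J5 14-18 | J7 18-22 | J3 22-32 | J4 32-44 | J6 44-56 |
Completion: J1=14  J2=10  J3=32  J4=44  J5=18  J6=56  J7=22
Turnaround (C−A): J1=8  J2=10  J3=25  J4=36  J5=11  J6=45  J7=15
Waiting(J3) = turnaround − burst = 25 − 10 = 15

15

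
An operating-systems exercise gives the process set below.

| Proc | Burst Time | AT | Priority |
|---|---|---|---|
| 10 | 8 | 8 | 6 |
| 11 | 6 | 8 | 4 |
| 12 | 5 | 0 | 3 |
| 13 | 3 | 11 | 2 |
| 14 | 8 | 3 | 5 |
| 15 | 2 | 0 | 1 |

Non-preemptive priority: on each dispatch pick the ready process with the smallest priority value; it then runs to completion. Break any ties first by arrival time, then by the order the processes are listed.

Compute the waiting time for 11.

Gantt: | 15 0-2 | 12 2-7 | 14 7-15 | 13 15-18 | 11 18-24 | 10 24-32 |
Completion: 10=32  11=24  12=7  13=18  14=15  15=2
Turnaround (C−A): 10=24  11=16  12=7  13=7  14=12  15=2
Waiting(11) = turnaround − burst = 16 − 6 = 10

10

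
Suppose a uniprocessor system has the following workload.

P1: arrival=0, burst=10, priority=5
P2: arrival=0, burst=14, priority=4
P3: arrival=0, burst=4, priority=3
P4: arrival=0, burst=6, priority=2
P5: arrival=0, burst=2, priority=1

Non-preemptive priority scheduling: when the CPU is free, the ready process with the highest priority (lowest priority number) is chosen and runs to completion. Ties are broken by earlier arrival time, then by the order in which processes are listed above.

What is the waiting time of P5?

Timeline: | P5 0-2 | P4 2-8 | P3 8-12 | P2 12-26 | P1 26-36 |
Completion: P1=36  P2=26  P3=12  P4=8  P5=2
Turnaround (C−A): P1=36  P2=26  P3=12  P4=8  P5=2
Waiting(P5) = turnaround − burst = 2 − 2 = 0

0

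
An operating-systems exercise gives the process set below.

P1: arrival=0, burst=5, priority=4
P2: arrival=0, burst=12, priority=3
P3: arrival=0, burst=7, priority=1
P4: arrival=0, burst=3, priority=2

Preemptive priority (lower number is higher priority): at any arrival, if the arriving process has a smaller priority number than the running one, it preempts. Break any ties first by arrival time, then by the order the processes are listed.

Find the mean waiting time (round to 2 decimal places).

Gantt: | P3 0-7 | P4 7-10 | P2 10-22 | P1 22-27 |
Completion: P1=27  P2=22  P3=7  P4=10
Turnaround (C−A): P1=27  P2=22  P3=7  P4=10
Waiting times: P1=22, P2=10, P3=0, P4=7
Average waiting = (22+10+0+7) / 4 = 39/4 = 9.75

9.75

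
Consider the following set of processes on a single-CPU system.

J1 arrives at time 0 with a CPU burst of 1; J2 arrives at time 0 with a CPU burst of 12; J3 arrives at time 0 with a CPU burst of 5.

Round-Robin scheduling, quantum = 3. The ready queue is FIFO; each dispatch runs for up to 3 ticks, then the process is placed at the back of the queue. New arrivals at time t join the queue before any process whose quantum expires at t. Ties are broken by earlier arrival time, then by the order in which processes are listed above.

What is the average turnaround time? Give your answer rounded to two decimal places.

Gantt: | J1 0-1 | J2 1-4 | J3 4-7 | J2 7-10 | J3 10-12 | J2 12-18 |
Completion: J1=1  J2=18  J3=12
Turnaround (C−A): J1=1  J2=18  J3=12
Turnaround times: J1=1, J2=18, J3=12
Average turnaround = (1+18+12) / 3 = 31/3 = 10.33

10.33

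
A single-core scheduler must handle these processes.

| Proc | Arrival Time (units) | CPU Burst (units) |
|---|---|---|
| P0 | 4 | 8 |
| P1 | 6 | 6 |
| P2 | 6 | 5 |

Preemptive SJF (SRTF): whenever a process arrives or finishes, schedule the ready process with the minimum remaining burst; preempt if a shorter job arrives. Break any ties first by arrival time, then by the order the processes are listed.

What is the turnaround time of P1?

Schedule: | idle 0-4 | P0 4-6 | P2 6-11 | P0 11-17 | P1 17-23 |
Completion: P0=17  P1=23  P2=11
Turnaround(P1) = completion − arrival = 23 − 6 = 17

17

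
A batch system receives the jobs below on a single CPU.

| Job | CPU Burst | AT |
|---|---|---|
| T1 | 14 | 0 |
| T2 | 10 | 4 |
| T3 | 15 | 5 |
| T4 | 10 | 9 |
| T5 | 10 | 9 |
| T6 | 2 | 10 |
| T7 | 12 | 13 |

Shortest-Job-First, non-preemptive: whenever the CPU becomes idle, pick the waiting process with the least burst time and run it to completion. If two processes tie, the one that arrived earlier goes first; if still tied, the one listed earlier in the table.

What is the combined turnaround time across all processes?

219

Timeline: | T1 0-14 | T6 14-16 | T2 16-26 | T4 26-36 | T5 36-46 | T7 46-58 | T3 58-73 |
Completion: T1=14  T2=26  T3=73  T4=36  T5=46  T6=16  T7=58
Turnaround = completion − arrival: T1=14, T2=22, T3=68, T4=27, T5=37, T6=6, T7=45
Total turnaround = 14 + 22 + 68 + 27 + 37 + 6 + 45 = 219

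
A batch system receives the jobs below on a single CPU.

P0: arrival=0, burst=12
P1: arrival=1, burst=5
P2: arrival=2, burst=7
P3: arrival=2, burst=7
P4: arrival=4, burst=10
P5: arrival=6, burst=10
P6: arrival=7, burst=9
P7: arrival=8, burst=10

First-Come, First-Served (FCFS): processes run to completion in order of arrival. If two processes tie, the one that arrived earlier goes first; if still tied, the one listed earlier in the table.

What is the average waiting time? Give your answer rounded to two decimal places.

25.75

Gantt: | P0 0-12 | P1 12-17 | P2 17-24 | P3 24-31 | P4 31-41 | P5 41-51 | P6 51-60 | P7 60-70 |
Completion: P0=12  P1=17  P2=24  P3=31  P4=41  P5=51  P6=60  P7=70
Turnaround (C−A): P0=12  P1=16  P2=22  P3=29  P4=37  P5=45  P6=53  P7=62
Waiting times: P0=0, P1=11, P2=15, P3=22, P4=27, P5=35, P6=44, P7=52
Average waiting = (0+11+15+22+27+35+44+52) / 8 = 206/8 = 25.75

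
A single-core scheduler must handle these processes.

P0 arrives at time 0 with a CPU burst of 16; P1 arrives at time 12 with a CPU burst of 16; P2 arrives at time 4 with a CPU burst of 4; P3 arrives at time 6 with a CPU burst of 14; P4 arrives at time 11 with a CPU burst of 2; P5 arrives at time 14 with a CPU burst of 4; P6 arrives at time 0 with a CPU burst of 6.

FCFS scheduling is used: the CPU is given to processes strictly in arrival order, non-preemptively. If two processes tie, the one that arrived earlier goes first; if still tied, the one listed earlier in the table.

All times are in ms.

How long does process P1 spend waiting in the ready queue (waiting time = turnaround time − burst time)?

Schedule: | P0 0-16 | P6 16-22 | P2 22-26 | P3 26-40 | P4 40-42 | P1 42-58 | P5 58-62 |
Completion: P0=16  P1=58  P2=26  P3=40  P4=42  P5=62  P6=22
Waiting(P1) = turnaround − burst = 46 − 16 = 30

30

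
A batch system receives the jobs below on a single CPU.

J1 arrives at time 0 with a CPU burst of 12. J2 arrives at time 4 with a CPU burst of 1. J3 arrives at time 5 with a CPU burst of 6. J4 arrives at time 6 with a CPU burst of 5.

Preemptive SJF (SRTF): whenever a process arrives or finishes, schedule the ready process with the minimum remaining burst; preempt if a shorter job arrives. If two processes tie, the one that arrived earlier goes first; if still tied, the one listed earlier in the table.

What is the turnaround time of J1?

Schedule: | J1 0-4 | J2 4-5 | J3 5-11 | J4 11-16 | J1 16-24 |
Completion: J1=24  J2=5  J3=11  J4=16
Turnaround (C−A): J1=24  J2=1  J3=6  J4=10
Turnaround(J1) = completion − arrival = 24 − 0 = 24

24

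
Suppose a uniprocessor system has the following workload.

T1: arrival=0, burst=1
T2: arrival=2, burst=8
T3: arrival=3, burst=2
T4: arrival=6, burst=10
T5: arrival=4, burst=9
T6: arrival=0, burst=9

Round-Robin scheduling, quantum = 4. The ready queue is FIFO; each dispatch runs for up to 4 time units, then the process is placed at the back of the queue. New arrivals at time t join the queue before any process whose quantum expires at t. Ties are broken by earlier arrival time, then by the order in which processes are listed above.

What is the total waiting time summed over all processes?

93

Schedule: | T1 0-1 | T6 1-5 | T2 5-9 | T3 9-11 | T5 11-15 | T6 15-19 | T4 19-23 | T2 23-27 | T5 27-31 | T6 31-32 | T4 32-36 | T5 36-37 | T4 37-39 |
Completion: T1=1  T2=27  T3=11  T4=39  T5=37  T6=32
Turnaround (C−A): T1=1  T2=25  T3=8  T4=33  T5=33  T6=32
Waiting = turnaround − burst: T1=0, T2=17, T3=6, T4=23, T5=24, T6=23
Total waiting = 0 + 17 + 6 + 23 + 24 + 23 = 93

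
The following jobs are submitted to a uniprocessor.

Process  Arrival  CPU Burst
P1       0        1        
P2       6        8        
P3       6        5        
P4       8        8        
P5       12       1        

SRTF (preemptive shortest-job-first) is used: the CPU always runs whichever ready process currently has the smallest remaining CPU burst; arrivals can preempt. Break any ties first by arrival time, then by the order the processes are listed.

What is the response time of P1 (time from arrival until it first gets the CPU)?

Schedule: | P1 0-1 | idle 1-6 | P3 6-11 | P2 11-12 | P5 12-13 | P2 13-20 | P4 20-28 |
Completion: P1=1  P2=20  P3=11  P4=28  P5=13
Turnaround (C−A): P1=1  P2=14  P3=5  P4=20  P5=1
Response(P1) = first start − arrival = 0 − 0 = 0

0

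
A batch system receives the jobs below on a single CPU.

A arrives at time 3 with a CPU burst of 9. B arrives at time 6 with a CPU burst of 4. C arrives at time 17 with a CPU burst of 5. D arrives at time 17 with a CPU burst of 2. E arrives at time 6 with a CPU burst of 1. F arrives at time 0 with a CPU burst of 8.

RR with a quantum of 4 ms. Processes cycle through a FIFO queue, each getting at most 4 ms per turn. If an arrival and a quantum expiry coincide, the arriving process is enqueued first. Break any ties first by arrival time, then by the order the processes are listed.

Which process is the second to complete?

B

Schedule: | F 0-4 | A 4-8 | F 8-12 | B 12-16 | E 16-17 | A 17-21 | C 21-25 | D 25-27 | A 27-28 | C 28-29 |
Completion: A=28  B=16  C=29  D=27  E=17  F=12
Turnaround (C−A): A=25  B=10  C=12  D=10  E=11  F=12
Finish order: F → B → E → D → A → C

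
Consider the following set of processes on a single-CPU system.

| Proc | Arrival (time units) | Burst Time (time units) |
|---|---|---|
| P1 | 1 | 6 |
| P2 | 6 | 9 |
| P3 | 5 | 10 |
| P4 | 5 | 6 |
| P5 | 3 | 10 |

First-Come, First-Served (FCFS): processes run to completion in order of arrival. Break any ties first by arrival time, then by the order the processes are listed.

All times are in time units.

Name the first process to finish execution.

P1

Schedule: | idle 0-1 | P1 1-7 | P5 7-17 | P3 17-27 | P4 27-33 | P2 33-42 |
Completion: P1=7  P2=42  P3=27  P4=33  P5=17
Finish order: P1 → P5 → P3 → P4 → P2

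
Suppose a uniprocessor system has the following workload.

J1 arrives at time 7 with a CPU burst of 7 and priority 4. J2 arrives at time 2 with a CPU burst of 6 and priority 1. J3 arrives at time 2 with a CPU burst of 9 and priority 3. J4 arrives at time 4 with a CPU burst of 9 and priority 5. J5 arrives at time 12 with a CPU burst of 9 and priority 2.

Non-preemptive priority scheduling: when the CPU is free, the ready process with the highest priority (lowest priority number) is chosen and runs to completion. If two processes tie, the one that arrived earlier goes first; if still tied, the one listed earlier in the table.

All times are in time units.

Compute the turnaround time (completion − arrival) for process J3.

Timeline: | idle 0-2 | J2 2-8 | J3 8-17 | J5 17-26 | J1 26-33 | J4 33-42 |
Completion: J1=33  J2=8  J3=17  J4=42  J5=26
Turnaround (C−A): J1=26  J2=6  J3=15  J4=38  J5=14
Turnaround(J3) = completion − arrival = 17 − 2 = 15

15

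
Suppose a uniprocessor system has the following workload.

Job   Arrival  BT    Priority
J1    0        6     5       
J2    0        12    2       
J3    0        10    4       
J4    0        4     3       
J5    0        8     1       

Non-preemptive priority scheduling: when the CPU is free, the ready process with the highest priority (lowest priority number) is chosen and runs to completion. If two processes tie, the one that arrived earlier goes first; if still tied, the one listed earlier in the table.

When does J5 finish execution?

Gantt: | J5 0-8 | J2 8-20 | J4 20-24 | J3 24-34 | J1 34-40 |
Completion: J1=40  J2=20  J3=34  J4=24  J5=8
Turnaround (C−A): J1=40  J2=20  J3=34  J4=24  J5=8

8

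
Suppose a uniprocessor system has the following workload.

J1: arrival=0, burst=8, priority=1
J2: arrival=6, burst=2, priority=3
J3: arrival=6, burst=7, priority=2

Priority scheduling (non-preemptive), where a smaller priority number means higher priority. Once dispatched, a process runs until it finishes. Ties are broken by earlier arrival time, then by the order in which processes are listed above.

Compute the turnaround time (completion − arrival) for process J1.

Schedule: | J1 0-8 | J3 8-15 | J2 15-17 |
Completion: J1=8  J2=17  J3=15
Turnaround (C−A): J1=8  J2=11  J3=9
Turnaround(J1) = completion − arrival = 8 − 0 = 8

8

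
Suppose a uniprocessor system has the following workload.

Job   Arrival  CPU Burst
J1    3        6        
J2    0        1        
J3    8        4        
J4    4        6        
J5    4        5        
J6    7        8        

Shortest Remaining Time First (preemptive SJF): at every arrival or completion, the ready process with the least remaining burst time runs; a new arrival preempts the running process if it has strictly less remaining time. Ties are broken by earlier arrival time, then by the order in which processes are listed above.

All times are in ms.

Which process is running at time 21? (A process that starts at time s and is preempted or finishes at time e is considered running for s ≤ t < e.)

Schedule: | J2 0-1 | idle 1-3 | J1 3-9 | J3 9-13 | J5 13-18 | J4 18-24 | J6 24-32 |
Completion: J1=9  J2=1  J3=13  J4=24  J5=18  J6=32

J4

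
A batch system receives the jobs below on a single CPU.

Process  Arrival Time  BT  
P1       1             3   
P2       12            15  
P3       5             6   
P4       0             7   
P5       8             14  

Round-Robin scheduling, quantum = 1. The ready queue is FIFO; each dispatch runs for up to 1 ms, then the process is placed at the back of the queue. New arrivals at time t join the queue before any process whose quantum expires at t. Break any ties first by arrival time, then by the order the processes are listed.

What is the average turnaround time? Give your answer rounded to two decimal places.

Schedule: | P4 0-1 | P1 1-2 | P4 2-3 | P1 3-4 | P4 4-5 | P1 5-6 | P3 6-7 | P4 7-8 | P3 8-9 | P5 9-10 | P4 10-11 | P3 11-12 | P5 12-13 | P4 13-14 | P2 14-15 | P3 15-16 | P5 16-17 | P4 17-18 | P2 18-19 | P3 19-20 | P5 20-21 | P2 21-22 | P3 22-23 | P5 23-24 | P2 24-25 | P5 25-26 | P2 26-27 | P5 27-28 | P2 28-29 | P5 29-30 | P2 30-31 | P5 31-32 | P2 32-33 | P5 33-34 | P2 34-35 | P5 35-36 | P2 36-37 | P5 37-38 | P2 38-39 | P5 39-40 | P2 40-41 | P5 41-42 | P2 42-45 |
Completion: P1=6  P2=45  P3=23  P4=18  P5=42
Turnaround (C−A): P1=5  P2=33  P3=18  P4=18  P5=34
Turnaround times: P1=5, P2=33, P3=18, P4=18, P5=34
Average turnaround = (5+33+18+18+34) / 5 = 108/5 = 21.60

21.60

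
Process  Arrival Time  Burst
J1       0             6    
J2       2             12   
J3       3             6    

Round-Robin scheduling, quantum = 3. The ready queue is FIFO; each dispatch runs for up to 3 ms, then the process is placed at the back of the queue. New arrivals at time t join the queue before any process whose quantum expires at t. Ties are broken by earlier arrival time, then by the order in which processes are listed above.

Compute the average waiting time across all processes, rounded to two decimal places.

Timeline: | J1 0-3 | J2 3-6 | J3 6-9 | J1 9-12 | J2 12-15 | J3 15-18 | J2 18-24 |
Completion: J1=12  J2=24  J3=18
Turnaround (C−A): J1=12  J2=22  J3=15
Waiting times: J1=6, J2=10, J3=9
Average waiting = (6+10+9) / 3 = 25/3 = 8.33

8.33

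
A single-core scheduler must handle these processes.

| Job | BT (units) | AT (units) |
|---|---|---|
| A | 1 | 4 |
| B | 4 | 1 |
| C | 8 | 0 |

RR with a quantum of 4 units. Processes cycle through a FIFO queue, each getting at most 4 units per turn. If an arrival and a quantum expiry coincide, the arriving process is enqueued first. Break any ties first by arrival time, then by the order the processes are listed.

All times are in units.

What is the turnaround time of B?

Gantt: | C 0-4 | B 4-8 | A 8-9 | C 9-13 |
Completion: A=9  B=8  C=13
Turnaround(B) = completion − arrival = 8 − 1 = 7

7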